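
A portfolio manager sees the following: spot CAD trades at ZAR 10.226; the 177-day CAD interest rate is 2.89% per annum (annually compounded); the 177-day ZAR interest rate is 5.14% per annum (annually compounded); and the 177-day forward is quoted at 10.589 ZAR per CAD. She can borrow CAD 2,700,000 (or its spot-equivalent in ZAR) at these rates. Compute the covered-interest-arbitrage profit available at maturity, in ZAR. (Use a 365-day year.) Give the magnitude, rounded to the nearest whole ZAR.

ZAR 698,523

T = 177/365 years.
Invest the CAD and cover forward: 2,700,000 × 1.0139117094 × 10.589 = ZAR 28,988,039.95.
Convert at spot and invest in ZAR: 2,700,000 × 10.226 × 1.024603832 = ZAR 28,289,516.72.
The quoted forward overvalues CAD, so borrow ZAR, buy CAD at spot, deposit the CAD at 2.89%, and sell the proceeds forward at 10.589.
Arbitrage profit = |28,988,039.95 − 28,289,516.72| = ZAR 698,523.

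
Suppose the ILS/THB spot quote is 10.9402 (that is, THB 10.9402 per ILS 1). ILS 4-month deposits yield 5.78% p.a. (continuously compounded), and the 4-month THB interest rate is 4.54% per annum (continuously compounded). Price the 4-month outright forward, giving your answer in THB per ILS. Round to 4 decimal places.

T = 4/12 years.
THB accumulates by e^(0.0454×4/12) = 1.01524842.
Growth of 1 ILS over T: e^(0.0578×4/12) = 1.01945347.
So F = 10.9402 × 1.01524842 / 1.01945347 = 10.895074 (THB/ILS).

10.8951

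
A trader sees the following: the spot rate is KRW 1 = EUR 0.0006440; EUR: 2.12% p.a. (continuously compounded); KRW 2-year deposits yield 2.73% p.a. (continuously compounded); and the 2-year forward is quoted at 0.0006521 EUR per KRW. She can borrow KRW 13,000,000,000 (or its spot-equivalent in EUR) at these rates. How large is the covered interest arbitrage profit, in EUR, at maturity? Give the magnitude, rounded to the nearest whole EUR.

T = 2 years.
Route A — deposit KRW, sell forward: 13,000,000,000 × 1.056118083 × 0.0006521 = EUR 8,953,029.83.
Route B — convert at spot, deposit EUR: 13,000,000,000 × 0.0006440 × 1.04331172 = EUR 8,734,605.72.
The quoted forward overvalues KRW, so borrow EUR, buy KRW at spot, deposit the KRW at 2.73%, and sell the proceeds forward at 0.0006521.
Arbitrage profit = |8,953,029.83 − 8,734,605.72| = EUR 218,424.

EUR 218,424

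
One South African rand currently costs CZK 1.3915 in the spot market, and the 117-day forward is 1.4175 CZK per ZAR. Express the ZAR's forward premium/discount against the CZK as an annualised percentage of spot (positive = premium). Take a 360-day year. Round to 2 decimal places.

+5.75%

T = 117/360 years.
Period premium: (1.4175 − 1.3915)/1.3915 = 0.0186849.
Annualise by dividing by T: 0.0186849 / (117/360) = 0.057492 → 5.75%.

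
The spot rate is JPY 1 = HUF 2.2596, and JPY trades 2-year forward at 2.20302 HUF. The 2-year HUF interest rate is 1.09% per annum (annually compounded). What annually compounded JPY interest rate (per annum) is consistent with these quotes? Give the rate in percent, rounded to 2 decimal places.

2.38%

T = 2 years.
F/S = 2.20302/2.2596 = 0.9749602 = (growth of HUF) / (growth of JPY).
The HUF side grows by (1 + 0.0109)^2 = 1.0219188.
That pins the JPY growth at 1.0481646.
r = 1.0481646^(1/2) − 1 = 0.023799 → 2.38%.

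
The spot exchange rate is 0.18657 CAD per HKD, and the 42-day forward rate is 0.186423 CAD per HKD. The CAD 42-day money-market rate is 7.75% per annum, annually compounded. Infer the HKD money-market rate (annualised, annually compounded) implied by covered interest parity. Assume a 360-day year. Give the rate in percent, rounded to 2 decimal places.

T = 42/360 years.
CIP gives F = S · g_CAD/g_HKD, so g_CAD/g_HKD = 0.186423/0.18657 = 0.9992121.
CAD growth factor: (1 + 0.0775)^(42/360) = 1.0087464.
So the HKD growth factor = 1.0095418.
Annualise: 1.0095418^(360/42) − 1 = 0.084804 = 8.48%.

8.48%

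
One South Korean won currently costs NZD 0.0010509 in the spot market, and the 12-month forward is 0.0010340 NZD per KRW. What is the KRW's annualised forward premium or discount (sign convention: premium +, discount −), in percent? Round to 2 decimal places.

T = 1 year.
Period premium: (0.0010340 − 0.0010509)/0.0010509 = -0.0160815.
Annualise by dividing by T: -0.0160815 / 1 = -0.016081 → -1.61%.

-1.61%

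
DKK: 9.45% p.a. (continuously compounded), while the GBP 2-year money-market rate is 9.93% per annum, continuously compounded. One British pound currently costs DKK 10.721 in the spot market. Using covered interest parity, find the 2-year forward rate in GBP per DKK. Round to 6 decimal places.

T = 2 years.
Growth of 1 DKK over T: e^(0.0945×2) = 1.208041.
GBP growth factor: e^(0.0993×2) = 1.219694.
So F = 10.721 × 1.208041 / 1.219694 = 10.61857 (DKK/GBP).
Invert for GBP per DKK: 1 / 10.61857 = 0.094175.

0.094175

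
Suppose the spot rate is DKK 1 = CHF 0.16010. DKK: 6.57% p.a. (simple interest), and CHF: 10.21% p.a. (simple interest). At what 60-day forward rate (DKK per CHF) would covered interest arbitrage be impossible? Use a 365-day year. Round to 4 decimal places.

6.2093

T = 60/365 years.
CHF accumulates by 1 + 0.1021×60/365 = 1.0167836.
DKK growth factor: 1 + 0.0657×60/365 = 1.010800.
Forward (CHF per DKK) = 0.1601 × 1.0167836 / 1.010800 = 0.1610477.
Quoted the other way: 1/0.1610477 = 6.2093 DKK per CHF.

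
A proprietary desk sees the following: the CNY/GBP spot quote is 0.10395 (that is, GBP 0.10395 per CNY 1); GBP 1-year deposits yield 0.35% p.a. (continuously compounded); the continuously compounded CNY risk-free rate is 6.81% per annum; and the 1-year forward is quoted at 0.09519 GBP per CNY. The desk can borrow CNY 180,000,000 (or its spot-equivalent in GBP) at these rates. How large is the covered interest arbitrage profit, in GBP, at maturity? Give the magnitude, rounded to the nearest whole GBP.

T = 1 year.
Keep in CNY, deliver into the forward: 180,000,000·1.0704723504·0.09519 = GBP 18,341,687.35.
Swap to GBP now, deposit: 180,000,000·0.10395·1.0035061322 = GBP 18,776,603.24.
The quoted forward undervalues CNY, so borrow CNY, convert to GBP at spot, deposit the GBP at 0.35%, and buy CNY forward at 0.09519 to cover the loan.
Arbitrage profit = |18,341,687.35 − 18,776,603.24| = GBP 434,916.

GBP 434,916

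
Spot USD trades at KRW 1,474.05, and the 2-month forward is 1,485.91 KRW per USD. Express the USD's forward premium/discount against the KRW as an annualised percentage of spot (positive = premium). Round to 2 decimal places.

+4.83%

T = 2/12 years.
USD trades forward at +0.80459% vs spot over the period.
Annualise by dividing by T: 0.0080459 / (2/12) = 0.048275 → 4.83%.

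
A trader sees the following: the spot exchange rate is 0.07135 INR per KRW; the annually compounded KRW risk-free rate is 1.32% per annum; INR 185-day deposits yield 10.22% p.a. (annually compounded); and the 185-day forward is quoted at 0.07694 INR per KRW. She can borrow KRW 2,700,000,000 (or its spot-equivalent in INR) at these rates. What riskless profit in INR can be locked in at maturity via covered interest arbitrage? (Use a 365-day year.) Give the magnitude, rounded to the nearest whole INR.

T = 185/365 years.
Route A — deposit KRW, sell forward: 2,700,000,000 × 1.00666877694 × 0.07694 = INR 209,123,358.38.
Route B — convert at spot, deposit INR: 2,700,000,000 × 0.07135 × 1.05055709027 = INR 202,384,570.66.
The quoted forward overvalues KRW, so borrow INR, buy KRW at spot, deposit the KRW at 1.32%, and sell the proceeds forward at 0.07694.
Arbitrage profit = |209,123,358.38 − 202,384,570.66| = INR 6,738,788.

INR 6,738,788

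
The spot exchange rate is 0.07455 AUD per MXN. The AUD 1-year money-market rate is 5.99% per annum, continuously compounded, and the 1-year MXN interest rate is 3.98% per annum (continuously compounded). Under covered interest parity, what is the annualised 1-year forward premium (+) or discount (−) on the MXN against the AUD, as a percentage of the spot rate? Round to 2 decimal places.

T = 1 year.
F = S · g_AUD/g_MXN = 0.07455 × 1.0617304/1.0406026 = 0.07606362.
(F − S)/S ÷ T = (0.07606362 − 0.07455)/0.07455/1 = 0.020303 → 2.03%.

+2.03%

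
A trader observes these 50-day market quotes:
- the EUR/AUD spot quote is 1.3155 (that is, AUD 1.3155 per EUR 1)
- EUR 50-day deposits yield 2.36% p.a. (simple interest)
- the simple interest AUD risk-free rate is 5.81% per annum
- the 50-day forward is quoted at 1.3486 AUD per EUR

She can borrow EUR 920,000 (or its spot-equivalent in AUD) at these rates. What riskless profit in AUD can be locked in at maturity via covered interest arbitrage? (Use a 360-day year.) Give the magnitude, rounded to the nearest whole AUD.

AUD 24,753

T = 50/360 years.
Route A — deposit EUR, sell forward: 920,000 × 1.003277778 × 1.3486 = AUD 1,244,778.78.
Route B — convert at spot, deposit AUD: 920,000 × 1.3155 × 1.008069444 = AUD 1,220,026.13.
The quoted forward overvalues EUR, so borrow AUD, buy EUR at spot, deposit the EUR at 2.36%, and sell the proceeds forward at 1.3486.
Profit = 1,244,778.78 − 1,220,026.13 = AUD 24,753.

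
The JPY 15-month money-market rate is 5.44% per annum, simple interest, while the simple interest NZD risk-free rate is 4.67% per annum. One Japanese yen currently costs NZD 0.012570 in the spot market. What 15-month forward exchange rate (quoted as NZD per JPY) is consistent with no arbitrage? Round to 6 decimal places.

0.012457

T = 15/12 years.
NZD growth factor: 1 + 0.0467×15/12 = 1.058375.
Growth of 1 JPY over T: 1 + 0.0544×15/12 = 1.068000.
CIP: F = S · (grow NZD)/(grow JPY) = 0.01257 × 1.058375/1.068000 = 0.01245672 NZD per JPY.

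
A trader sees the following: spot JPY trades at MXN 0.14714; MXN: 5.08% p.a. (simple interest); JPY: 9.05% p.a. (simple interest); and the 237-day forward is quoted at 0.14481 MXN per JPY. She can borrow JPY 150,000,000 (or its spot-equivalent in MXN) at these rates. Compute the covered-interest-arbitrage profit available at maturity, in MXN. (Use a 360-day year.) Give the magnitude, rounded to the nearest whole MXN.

MXN 206,521

T = 237/360 years.
Route A — deposit JPY, sell forward: 150,000,000 × 1.0595791667 × 0.14481 = MXN 23,015,648.87.
Route B — convert at spot, deposit MXN: 150,000,000 × 0.14714 × 1.0334433333 = MXN 22,809,127.81.
The quoted forward overvalues JPY, so borrow MXN, buy JPY at spot, deposit the JPY at 9.05%, and sell the proceeds forward at 0.14481.
Arbitrage profit = |23,015,648.87 − 22,809,127.81| = MXN 206,521.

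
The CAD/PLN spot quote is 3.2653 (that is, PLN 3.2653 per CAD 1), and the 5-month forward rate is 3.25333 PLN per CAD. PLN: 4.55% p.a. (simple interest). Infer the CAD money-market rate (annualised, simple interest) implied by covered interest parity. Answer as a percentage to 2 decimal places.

5.45%

T = 5/12 years.
CIP gives F = S · g_PLN/g_CAD, so g_PLN/g_CAD = 3.25333/3.2653 = 0.9963342.
PLN growth factor: 1 + 0.0455×5/12 = 1.0189583.
That pins the CAD growth at 1.0227073.
r = (1.0227073 − 1)/(5/12) = 0.054498 → 5.45%.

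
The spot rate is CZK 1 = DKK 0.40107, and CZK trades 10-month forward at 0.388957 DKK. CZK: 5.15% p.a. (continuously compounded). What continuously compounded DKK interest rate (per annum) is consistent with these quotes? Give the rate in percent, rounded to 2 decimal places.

1.47%

T = 10/12 years.
F/S = 0.388957/0.40107 = 0.9697983 = (growth of DKK) / (growth of CZK).
CZK growth factor: e^(0.0515×10/12) = 1.0438509.
So the DKK growth factor = 1.0123248.
Take logs: ln 1.0123248 / (10/12) = 0.014699, so 1.47%.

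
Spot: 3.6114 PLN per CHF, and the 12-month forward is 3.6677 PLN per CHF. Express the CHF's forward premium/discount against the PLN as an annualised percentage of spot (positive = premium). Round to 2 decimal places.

T = 1 year.
Period premium: (3.6677 − 3.6114)/3.6114 = 0.0155895.
Per annum: 0.0155895 / 1 = 0.015589 = 1.56%.

+1.56%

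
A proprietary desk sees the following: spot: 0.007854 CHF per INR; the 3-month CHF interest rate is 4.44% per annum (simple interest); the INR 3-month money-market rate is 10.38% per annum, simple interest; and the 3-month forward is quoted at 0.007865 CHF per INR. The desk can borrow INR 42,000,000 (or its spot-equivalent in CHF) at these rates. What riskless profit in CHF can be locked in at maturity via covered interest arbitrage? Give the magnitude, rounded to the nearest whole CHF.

T = 3/12 years.
Invest the INR and cover forward: 42,000,000 × 1.025950 × 0.007865 = CHF 338,902.06.
Convert at spot and invest in CHF: 42,000,000 × 0.007854 × 1.011100 = CHF 333,529.53.
The quoted forward overvalues INR, so borrow CHF, buy INR at spot, deposit the INR at 10.38%, and sell the proceeds forward at 0.007865.
The gap between the two covered legs is CHF 5,373.

CHF 5,373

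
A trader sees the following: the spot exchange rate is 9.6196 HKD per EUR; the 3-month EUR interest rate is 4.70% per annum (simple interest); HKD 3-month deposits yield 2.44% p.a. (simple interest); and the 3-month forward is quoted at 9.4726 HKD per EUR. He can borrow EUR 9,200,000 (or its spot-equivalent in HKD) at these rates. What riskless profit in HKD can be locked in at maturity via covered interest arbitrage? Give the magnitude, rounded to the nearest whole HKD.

T = 3/12 years.
Keep in EUR, deliver into the forward: 9,200,000·1.011750·9.4726 = HKD 88,171,908.06.
Swap to HKD now, deposit: 9,200,000·9.6196·1.006100 = HKD 89,040,171.95.
The quoted forward undervalues EUR, so borrow EUR, convert to HKD at spot, deposit the HKD at 2.44%, and buy EUR forward at 9.4726 to cover the loan.
The gap between the two covered legs is HKD 868,264.

HKD 868,264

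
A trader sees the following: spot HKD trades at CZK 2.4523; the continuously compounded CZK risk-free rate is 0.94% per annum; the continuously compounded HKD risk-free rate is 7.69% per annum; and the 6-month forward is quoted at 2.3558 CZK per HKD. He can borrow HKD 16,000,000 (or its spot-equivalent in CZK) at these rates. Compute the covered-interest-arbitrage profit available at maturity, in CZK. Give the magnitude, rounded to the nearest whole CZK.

CZK 251,336

T = 6/12 years.
Route A — deposit HKD, sell forward: 16,000,000 × 1.0391987671 × 2.3558 = CZK 39,170,311.29.
Route B — convert at spot, deposit CZK: 16,000,000 × 2.4523 × 1.0047110623 = CZK 39,421,647.01.
The quoted forward undervalues HKD, so borrow HKD, convert to CZK at spot, deposit the CZK at 0.94%, and buy HKD forward at 2.3558 to cover the loan.
Arbitrage profit = |39,170,311.29 − 39,421,647.01| = CZK 251,336.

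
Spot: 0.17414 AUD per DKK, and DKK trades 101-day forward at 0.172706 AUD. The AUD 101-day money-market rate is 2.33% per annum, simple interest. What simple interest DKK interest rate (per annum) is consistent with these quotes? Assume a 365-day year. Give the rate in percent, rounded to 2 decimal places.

5.35%

T = 101/365 years.
By CIP, F/S equals the AUD-to-DKK growth ratio: 0.172706/0.17414 = 0.9917652.
AUD growth factor: 1 + 0.0233×101/365 = 1.0064474.
So the DKK growth factor = 1.0148041.
(1.0148041 − 1)/T = 0.053500, i.e. 5.35%.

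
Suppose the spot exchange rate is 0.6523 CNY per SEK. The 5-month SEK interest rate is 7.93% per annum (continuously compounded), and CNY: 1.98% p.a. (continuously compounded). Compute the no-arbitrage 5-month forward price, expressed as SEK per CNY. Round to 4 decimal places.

1.5715

T = 5/12 years.
Growth of 1 CNY over T: e^(0.0198×5/12) = 1.0082841.
Growth of 1 SEK over T: e^(0.0793×5/12) = 1.0335936.
So F = 0.6523 × 1.0082841 / 1.0335936 = 0.6363272 (CNY/SEK).
Quoted the other way: 1/0.6363272 = 1.5715 SEK per CNY.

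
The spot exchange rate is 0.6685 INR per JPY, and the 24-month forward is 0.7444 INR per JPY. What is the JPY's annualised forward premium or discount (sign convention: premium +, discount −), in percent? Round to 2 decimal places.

T = 2 years.
Period premium: (0.7444 − 0.6685)/0.6685 = 0.1135378.
Annualise by dividing by T: 0.1135378 / 2 = 0.056769 → 5.68%.

+5.68%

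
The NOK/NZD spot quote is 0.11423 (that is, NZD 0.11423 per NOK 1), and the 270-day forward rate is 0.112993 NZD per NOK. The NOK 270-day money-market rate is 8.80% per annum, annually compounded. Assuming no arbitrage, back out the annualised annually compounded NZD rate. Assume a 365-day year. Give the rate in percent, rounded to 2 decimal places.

7.21%

T = 270/365 years.
By CIP, F/S equals the NZD-to-NOK growth ratio: 0.112993/0.11423 = 0.9891710.
The NOK side grows by (1 + 0.0880)^(270/365) = 1.0643767.
Hence g_NZD = 1.0528506.
Annualise: 1.0528506^(365/270) − 1 = 0.072103 = 7.21%.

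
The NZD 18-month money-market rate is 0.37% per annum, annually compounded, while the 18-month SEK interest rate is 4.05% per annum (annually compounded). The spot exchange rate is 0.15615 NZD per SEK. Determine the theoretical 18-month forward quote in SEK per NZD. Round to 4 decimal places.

6.7595

T = 18/12 years.
NZD growth factor: (1 + 0.0037)^(18/12) = 1.0055551.
SEK accumulates by (1 + 0.0405)^(18/12) = 1.061361.
CIP: F = S · (grow NZD)/(grow SEK) = 0.15615 × 1.0055551/1.061361 = 0.1479397 NZD per SEK.
Quoted the other way: 1/0.1479397 = 6.7595 SEK per NZD.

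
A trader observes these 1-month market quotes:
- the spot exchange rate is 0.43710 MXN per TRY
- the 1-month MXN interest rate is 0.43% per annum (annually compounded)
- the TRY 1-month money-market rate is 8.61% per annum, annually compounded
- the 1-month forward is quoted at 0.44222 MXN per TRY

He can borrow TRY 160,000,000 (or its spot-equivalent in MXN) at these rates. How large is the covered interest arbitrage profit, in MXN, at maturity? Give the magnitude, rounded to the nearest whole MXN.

T = 1/12 years.
Route A — deposit TRY, sell forward: 160,000,000 × 1.0069065156 × 0.44222 = MXN 71,243,871.89.
Route B — convert at spot, deposit MXN: 160,000,000 × 0.43710 × 1.0003576291 = MXN 69,961,011.15.
The quoted forward overvalues TRY, so borrow MXN, buy TRY at spot, deposit the TRY at 8.61%, and sell the proceeds forward at 0.44222.
Profit = 71,243,871.89 − 69,961,011.15 = MXN 1,282,861.

MXN 1,282,861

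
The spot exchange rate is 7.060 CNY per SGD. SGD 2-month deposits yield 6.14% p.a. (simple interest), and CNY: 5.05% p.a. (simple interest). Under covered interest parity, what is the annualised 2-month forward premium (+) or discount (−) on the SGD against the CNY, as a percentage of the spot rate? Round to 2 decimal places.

T = 2/12 years.
CIP forward (CNY per SGD) = 7.06 × 1.0084167/1.0102333 = 7.047305.
(F − S)/S ÷ T = (7.047305 − 7.06)/7.06/(2/12) = -0.010789 → -1.08%.

-1.08%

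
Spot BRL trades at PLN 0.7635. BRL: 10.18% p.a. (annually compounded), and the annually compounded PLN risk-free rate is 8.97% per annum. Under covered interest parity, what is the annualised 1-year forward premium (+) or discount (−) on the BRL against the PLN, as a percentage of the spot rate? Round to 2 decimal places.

-1.10%

T = 1 year.
F = S · g_PLN/g_BRL = 0.7635 × 1.089700/1.101800 = 0.7551152.
(F − S)/S ÷ T = (0.7551152 − 0.7635)/0.7635/1 = -0.010982 → -1.10%.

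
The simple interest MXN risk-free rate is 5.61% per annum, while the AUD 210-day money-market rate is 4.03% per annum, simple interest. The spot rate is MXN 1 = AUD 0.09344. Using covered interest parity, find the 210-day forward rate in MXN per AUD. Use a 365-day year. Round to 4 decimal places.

T = 210/365 years.
AUD growth factor: 1 + 0.0403×210/365 = 1.0231863.
MXN growth factor: 1 + 0.0561×210/365 = 1.03227671.
Forward (AUD per MXN) = 0.09344 × 1.0231863 / 1.03227671 = 0.092617151.
Invert for MXN per AUD: 1 / 0.092617151 = 10.7971.

10.7971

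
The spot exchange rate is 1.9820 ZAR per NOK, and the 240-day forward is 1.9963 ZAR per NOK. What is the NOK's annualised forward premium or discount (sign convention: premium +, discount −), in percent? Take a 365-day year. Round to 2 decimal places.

+1.10%

T = 240/365 years.
Period premium: (1.9963 − 1.982)/1.982 = 0.0072149.
Annualise by dividing by T: 0.0072149 / (240/365) = 0.010973 → 1.10%.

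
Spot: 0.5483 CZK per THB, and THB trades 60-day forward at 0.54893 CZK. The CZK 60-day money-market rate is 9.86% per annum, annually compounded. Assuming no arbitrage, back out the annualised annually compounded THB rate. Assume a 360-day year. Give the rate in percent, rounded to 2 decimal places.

9.11%

T = 60/360 years.
CIP gives F = S · g_CZK/g_THB, so g_CZK/g_THB = 0.54893/0.5483 = 1.0011490.
The CZK side grows by (1 + 0.0986)^(60/360) = 1.0157962.
So the THB growth factor = 1.0146304.
Annualise: 1.0146304^(360/60) − 1 = 0.091056 = 9.11%.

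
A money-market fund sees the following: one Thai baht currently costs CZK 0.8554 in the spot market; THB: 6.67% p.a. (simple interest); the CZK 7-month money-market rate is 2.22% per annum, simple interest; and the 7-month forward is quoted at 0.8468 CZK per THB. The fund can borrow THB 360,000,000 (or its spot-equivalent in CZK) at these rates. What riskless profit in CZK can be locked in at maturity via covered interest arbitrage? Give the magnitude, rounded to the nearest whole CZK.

CZK 4,777,253

T = 7/12 years.
Route A — deposit THB, sell forward: 360,000,000 × 1.03890833333 × 0.8468 = CZK 316,709,127.60.
Route B — convert at spot, deposit CZK: 360,000,000 × 0.8554 × 1.012950 = CZK 311,931,874.80.
The quoted forward overvalues THB, so borrow CZK, buy THB at spot, deposit the THB at 6.67%, and sell the proceeds forward at 0.8468.
Arbitrage profit = |316,709,127.60 − 311,931,874.80| = CZK 4,777,253.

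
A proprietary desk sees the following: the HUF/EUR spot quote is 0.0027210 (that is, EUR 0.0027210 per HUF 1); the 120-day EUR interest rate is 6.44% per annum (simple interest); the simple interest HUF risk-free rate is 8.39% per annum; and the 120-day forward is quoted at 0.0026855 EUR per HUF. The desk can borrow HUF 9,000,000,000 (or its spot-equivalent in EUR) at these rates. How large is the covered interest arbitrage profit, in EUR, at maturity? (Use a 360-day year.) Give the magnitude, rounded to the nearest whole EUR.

T = 120/360 years.
Keep in HUF, deliver into the forward: 9,000,000,000·1.0279666667·0.0026855 = EUR 24,845,440.35.
Swap to EUR now, deposit: 9,000,000,000·0.0027210·1.0214666667 = EUR 25,014,697.20.
The quoted forward undervalues HUF, so borrow HUF, convert to EUR at spot, deposit the EUR at 6.44%, and buy HUF forward at 0.0026855 to cover the loan.
The gap between the two covered legs is EUR 169,257.

EUR 169,257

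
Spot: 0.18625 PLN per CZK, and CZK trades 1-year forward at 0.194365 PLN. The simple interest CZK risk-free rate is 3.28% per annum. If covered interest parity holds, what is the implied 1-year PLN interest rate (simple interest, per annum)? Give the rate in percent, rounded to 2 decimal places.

7.78%

T = 1 year.
CIP gives F = S · g_PLN/g_CZK, so g_PLN/g_CZK = 0.194365/0.18625 = 1.0435705.
CZK growth factor: 1 + 0.0328×1 = 1.032800.
That pins the PLN growth at 1.0777996.
(1.0777996 − 1)/T = 0.077800, i.e. 7.78%.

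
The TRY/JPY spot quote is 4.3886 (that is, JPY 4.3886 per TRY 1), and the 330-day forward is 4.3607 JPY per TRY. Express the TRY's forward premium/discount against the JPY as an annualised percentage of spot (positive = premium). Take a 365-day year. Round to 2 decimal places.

T = 330/365 years.
TRY trades forward at -0.63574% vs spot over the period.
×(1/T) gives -0.70% p.a.

-0.70%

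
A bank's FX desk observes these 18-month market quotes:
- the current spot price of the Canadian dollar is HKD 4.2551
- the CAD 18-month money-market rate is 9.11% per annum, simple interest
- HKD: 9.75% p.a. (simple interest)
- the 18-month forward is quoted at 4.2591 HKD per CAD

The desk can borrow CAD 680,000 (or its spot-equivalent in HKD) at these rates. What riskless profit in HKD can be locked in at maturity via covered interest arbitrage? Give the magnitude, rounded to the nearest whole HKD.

HKD 24,686

T = 18/12 years.
Keep in CAD, deliver into the forward: 680,000·1.136650·4.2591 = HKD 3,291,952.09.
Swap to HKD now, deposit: 680,000·4.2551·1.146250 = HKD 3,316,637.70.
The quoted forward undervalues CAD, so borrow CAD, convert to HKD at spot, deposit the HKD at 9.75%, and buy CAD forward at 4.2591 to cover the loan.
Arbitrage profit = |3,291,952.09 − 3,316,637.70| = HKD 24,686.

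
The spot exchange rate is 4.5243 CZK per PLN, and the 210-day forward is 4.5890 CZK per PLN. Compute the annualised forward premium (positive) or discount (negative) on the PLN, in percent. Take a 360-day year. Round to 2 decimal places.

+2.45%

T = 210/360 years.
PLN trades forward at +1.43006% vs spot over the period.
Annualise by dividing by T: 0.0143006 / (210/360) = 0.024515 → 2.45%.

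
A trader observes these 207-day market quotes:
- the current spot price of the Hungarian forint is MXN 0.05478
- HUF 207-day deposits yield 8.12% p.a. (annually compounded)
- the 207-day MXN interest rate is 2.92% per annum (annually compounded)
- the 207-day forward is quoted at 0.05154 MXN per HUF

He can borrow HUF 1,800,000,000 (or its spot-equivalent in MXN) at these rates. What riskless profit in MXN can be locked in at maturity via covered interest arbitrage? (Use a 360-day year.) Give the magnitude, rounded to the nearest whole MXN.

MXN 3,217,896

T = 207/360 years.
Route A — deposit HUF, sell forward: 1,800,000,000 × 1.0459139881 × 0.05154 = MXN 97,031,532.50.
Route B — convert at spot, deposit MXN: 1,800,000,000 × 0.05478 × 1.016687238 = MXN 100,249,428.42.
The quoted forward undervalues HUF, so borrow HUF, convert to MXN at spot, deposit the MXN at 2.92%, and buy HUF forward at 0.05154 to cover the loan.
Arbitrage profit = |97,031,532.50 − 100,249,428.42| = MXN 3,217,896.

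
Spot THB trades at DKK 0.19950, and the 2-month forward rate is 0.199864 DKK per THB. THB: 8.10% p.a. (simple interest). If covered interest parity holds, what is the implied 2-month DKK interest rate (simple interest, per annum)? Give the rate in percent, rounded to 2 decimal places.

9.21%

T = 2/12 years.
By CIP, F/S equals the DKK-to-THB growth ratio: 0.199864/0.1995 = 1.0018246.
THB growth factor: 1 + 0.0810×2/12 = 1.013500.
So the DKK growth factor = 1.0153492.
r = (1.0153492 − 1)/(2/12) = 0.092095 → 9.21%.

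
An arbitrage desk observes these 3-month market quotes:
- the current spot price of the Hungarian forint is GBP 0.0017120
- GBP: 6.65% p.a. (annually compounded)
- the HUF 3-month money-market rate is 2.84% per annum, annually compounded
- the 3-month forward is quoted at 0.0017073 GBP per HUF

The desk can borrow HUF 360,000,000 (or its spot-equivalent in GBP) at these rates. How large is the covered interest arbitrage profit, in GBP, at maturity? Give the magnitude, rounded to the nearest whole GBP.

T = 3/12 years.
Route A — deposit HUF, sell forward: 360,000,000 × 1.00702561 × 0.0017073 = GBP 618,946.14.
Route B — convert at spot, deposit GBP: 360,000,000 × 0.0017120 × 1.0162258 = GBP 626,320.29.
The quoted forward undervalues HUF, so borrow HUF, convert to GBP at spot, deposit the GBP at 6.65%, and buy HUF forward at 0.0017073 to cover the loan.
Arbitrage profit = |618,946.14 − 626,320.29| = GBP 7,374.

GBP 7,374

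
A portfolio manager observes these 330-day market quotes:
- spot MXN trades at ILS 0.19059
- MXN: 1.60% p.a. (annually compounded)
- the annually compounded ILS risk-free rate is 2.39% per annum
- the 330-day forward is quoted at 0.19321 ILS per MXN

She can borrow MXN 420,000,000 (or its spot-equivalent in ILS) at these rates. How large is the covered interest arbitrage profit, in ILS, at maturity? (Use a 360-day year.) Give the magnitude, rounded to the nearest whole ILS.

ILS 537,802

T = 330/360 years.
Keep in MXN, deliver into the forward: 420,000,000·1.0146569449·0.19321 = ILS 82,337,584.70.
Swap to ILS now, deposit: 420,000,000·0.19059·1.0218867023 = ILS 81,799,782.37.
The quoted forward overvalues MXN, so borrow ILS, buy MXN at spot, deposit the MXN at 1.60%, and sell the proceeds forward at 0.19321.
The gap between the two covered legs is ILS 537,802.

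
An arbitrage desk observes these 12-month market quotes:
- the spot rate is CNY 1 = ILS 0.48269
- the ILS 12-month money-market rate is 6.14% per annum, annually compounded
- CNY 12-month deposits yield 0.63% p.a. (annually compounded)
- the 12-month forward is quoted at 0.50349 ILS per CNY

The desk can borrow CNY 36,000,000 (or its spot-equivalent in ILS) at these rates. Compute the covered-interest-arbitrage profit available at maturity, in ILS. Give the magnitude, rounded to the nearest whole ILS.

T = 1 year.
Invest the CNY and cover forward: 36,000,000 × 1.006300 × 0.50349 = ILS 18,239,831.53.
Convert at spot and invest in ILS: 36,000,000 × 0.48269 × 1.061400 = ILS 18,443,777.98.
The quoted forward undervalues CNY, so borrow CNY, convert to ILS at spot, deposit the ILS at 6.14%, and buy CNY forward at 0.50349 to cover the loan.
The gap between the two covered legs is ILS 203,946.

ILS 203,946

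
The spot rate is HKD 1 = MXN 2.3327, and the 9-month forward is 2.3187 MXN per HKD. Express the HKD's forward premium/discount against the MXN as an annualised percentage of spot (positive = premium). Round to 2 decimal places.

T = 9/12 years.
HKD trades forward at -0.60016% vs spot over the period.
Annualise by dividing by T: -0.0060016 / (9/12) = -0.008002 → -0.80%.

-0.80%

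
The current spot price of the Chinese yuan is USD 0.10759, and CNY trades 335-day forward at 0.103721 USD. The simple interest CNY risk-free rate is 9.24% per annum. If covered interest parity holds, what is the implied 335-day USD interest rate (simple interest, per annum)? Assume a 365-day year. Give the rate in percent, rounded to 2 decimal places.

T = 335/365 years.
CIP gives F = S · g_USD/g_CNY, so g_USD/g_CNY = 0.103721/0.10759 = 0.9640394.
The CNY side grows by 1 + 0.0924×335/365 = 1.0848055.
So the USD growth factor = 1.0457952.
r = (1.0457952 − 1)/(335/365) = 0.049896 → 4.99%.

4.99%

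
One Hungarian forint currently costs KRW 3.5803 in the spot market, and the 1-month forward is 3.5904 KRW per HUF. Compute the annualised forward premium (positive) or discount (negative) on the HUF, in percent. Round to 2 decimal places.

T = 1/12 years.
(F − S)/S = (3.5904 − 3.5803)/3.5803 = 0.0028210.
Per annum: 0.0028210 / (1/12) = 0.033852 = 3.39%.

+3.39%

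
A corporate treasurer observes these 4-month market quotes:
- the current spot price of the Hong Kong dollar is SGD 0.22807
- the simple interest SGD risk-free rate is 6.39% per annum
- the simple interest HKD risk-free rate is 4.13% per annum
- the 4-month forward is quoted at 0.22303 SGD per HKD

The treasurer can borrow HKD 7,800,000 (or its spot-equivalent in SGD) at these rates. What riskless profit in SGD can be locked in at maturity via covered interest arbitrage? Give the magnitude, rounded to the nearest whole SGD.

T = 4/12 years.
Route A — deposit HKD, sell forward: 7,800,000 × 1.013766667 × 0.22303 = SGD 1,763,582.96.
Route B — convert at spot, deposit SGD: 7,800,000 × 0.22807 × 1.021300 = SGD 1,816,837.55.
The quoted forward undervalues HKD, so borrow HKD, convert to SGD at spot, deposit the SGD at 6.39%, and buy HKD forward at 0.22303 to cover the loan.
Profit = 1,816,837.55 − 1,763,582.96 = SGD 53,255.

SGD 53,255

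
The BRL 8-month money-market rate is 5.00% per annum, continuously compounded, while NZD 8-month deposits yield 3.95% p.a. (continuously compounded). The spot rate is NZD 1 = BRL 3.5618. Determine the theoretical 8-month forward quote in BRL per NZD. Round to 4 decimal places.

3.5868

T = 8/12 years.
Growth of 1 BRL over T: e^(0.0500×8/12) = 1.0338951.
Growth of 1 NZD over T: e^(0.0395×8/12) = 1.0266831.
So F = 3.5618 × 1.0338951 / 1.0266831 = 3.586820 (BRL/NZD).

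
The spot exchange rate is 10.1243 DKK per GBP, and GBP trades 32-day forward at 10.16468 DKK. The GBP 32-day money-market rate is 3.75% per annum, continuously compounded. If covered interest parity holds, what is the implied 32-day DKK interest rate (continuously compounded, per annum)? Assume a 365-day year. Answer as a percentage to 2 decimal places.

8.29%

T = 32/365 years.
F/S = 10.16468/10.1243 = 1.0039884 = (growth of DKK) / (growth of GBP).
GBP growth factor: e^(0.0375×32/365) = 1.0032931.
Hence g_DKK = 1.0072946.
r = ln(1.0072946)/(32/365) = 0.082902 → 8.29%.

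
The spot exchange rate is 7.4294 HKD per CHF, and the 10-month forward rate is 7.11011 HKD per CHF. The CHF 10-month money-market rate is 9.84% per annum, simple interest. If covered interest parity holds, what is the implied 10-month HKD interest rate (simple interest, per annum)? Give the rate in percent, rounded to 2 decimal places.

4.26%

T = 10/12 years.
By CIP, F/S equals the HKD-to-CHF growth ratio: 7.11011/7.4294 = 0.9570234.
The CHF side grows by 1 + 0.0984×10/12 = 1.082000.
So the HKD growth factor = 1.0354993.
(1.0354993 − 1)/T = 0.042599, i.e. 4.26%.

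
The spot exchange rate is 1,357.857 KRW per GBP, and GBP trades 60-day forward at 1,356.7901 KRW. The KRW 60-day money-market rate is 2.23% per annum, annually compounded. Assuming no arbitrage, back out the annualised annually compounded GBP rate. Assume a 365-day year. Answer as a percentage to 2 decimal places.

T = 60/365 years.
CIP gives F = S · g_KRW/g_GBP, so g_KRW/g_GBP = 1356.7901/1357.857 = 0.9992143.
The KRW side grows by (1 + 0.0223)^(60/365) = 1.0036321.
So the GBP growth factor = 1.0044213.
r = 1.0044213^(365/60) − 1 = 0.027200 → 2.72%.

2.72%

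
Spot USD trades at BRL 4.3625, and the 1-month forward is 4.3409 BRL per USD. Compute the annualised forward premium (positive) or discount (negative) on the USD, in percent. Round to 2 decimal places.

-5.94%

T = 1/12 years.
(F − S)/S = (4.3409 − 4.3625)/4.3625 = -0.0049513.
Annualise by dividing by T: -0.0049513 / (1/12) = -0.059416 → -5.94%.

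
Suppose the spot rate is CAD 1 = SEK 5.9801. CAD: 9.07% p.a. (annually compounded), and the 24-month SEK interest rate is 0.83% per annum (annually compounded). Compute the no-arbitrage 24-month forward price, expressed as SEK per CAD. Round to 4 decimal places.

5.1107

T = 2 years.
SEK growth factor: (1 + 0.0083)^2 = 1.0166689.
Growth of 1 CAD over T: (1 + 0.0907)^2 = 1.1896265.
Forward (SEK per CAD) = 5.9801 × 1.0166689 / 1.1896265 = 5.110664.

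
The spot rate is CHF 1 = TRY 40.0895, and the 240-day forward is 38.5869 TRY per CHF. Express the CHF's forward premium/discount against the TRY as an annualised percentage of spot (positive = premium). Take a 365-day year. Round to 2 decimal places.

-5.70%

T = 240/365 years.
CHF trades forward at -3.74811% vs spot over the period.
Annualise by dividing by T: -0.0374811 / (240/365) = -0.057003 → -5.70%.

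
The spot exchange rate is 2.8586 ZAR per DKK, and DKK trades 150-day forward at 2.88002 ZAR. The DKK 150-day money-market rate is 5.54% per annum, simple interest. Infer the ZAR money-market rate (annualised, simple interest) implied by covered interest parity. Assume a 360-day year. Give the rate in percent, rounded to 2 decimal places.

7.38%

T = 150/360 years.
CIP gives F = S · g_ZAR/g_DKK, so g_ZAR/g_DKK = 2.88002/2.8586 = 1.0074932.
The DKK side grows by 1 + 0.0554×150/360 = 1.0230833.
So the ZAR growth factor = 1.0307495.
(1.0307495 − 1)/T = 0.073799, i.e. 7.38%.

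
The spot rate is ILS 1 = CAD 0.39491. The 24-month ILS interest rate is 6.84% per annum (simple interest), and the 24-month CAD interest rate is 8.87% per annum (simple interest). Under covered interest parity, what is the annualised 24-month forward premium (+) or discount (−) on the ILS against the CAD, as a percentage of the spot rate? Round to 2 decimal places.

+1.79%

T = 2 years.
F = S · g_CAD/g_ILS = 0.39491 × 1.177400/1.136800 = 0.40901393.
(F − S)/S ÷ T = (0.40901393 − 0.39491)/0.39491/2 = 0.017857 → 1.79%.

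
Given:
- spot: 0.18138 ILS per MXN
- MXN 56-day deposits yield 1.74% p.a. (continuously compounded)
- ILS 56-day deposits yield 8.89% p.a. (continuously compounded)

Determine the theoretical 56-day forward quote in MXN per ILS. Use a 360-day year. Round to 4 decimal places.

5.4523

T = 56/360 years.
ILS growth factor: e^(0.0889×56/360) = 1.013925.
MXN accumulates by e^(0.0174×56/360) = 1.0027103.
CIP: F = S · (grow ILS)/(grow MXN) = 0.18138 × 1.013925/1.0027103 = 0.1834086 ILS per MXN.
Quoted the other way: 1/0.1834086 = 5.4523 MXN per ILS.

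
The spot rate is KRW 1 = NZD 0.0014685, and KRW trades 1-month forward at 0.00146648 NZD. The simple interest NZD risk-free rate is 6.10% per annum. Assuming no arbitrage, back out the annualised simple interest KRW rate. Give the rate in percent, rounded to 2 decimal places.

T = 1/12 years.
By CIP, F/S equals the NZD-to-KRW growth ratio: 0.00146648/0.0014685 = 0.9986244.
NZD growth factor: 1 + 0.0610×1/12 = 1.0050833.
That pins the KRW growth at 1.0064678.
(1.0064678 − 1)/T = 0.077614, i.e. 7.76%.

7.76%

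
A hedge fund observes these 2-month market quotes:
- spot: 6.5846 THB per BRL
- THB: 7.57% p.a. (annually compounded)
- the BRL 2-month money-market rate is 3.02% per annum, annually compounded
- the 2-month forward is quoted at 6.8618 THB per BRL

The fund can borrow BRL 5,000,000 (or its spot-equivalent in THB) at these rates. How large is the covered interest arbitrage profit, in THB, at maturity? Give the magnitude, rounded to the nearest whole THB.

THB 1,153,703

T = 2/12 years.
Keep in BRL, deliver into the forward: 5,000,000·1.0049711417·6.8618 = THB 34,479,554.90.
Swap to THB now, deposit: 5,000,000·6.5846·1.0122361925 = THB 33,325,852.17.
The quoted forward overvalues BRL, so borrow THB, buy BRL at spot, deposit the BRL at 3.02%, and sell the proceeds forward at 6.8618.
Profit = 34,479,554.90 − 33,325,852.17 = THB 1,153,703.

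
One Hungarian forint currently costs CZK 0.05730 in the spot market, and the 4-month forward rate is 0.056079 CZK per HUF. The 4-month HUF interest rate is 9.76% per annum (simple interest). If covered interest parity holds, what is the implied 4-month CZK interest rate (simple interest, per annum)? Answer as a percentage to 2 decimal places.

T = 4/12 years.
F/S = 0.056079/0.0573 = 0.9786911 = (growth of CZK) / (growth of HUF).
HUF growth factor: 1 + 0.0976×4/12 = 1.0325333.
So the CZK growth factor = 1.0105312.
(1.0105312 − 1)/T = 0.031594, i.e. 3.16%.

3.16%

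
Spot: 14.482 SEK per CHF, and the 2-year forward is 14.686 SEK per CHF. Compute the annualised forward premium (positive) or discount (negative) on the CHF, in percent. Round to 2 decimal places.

+0.70%

T = 2 years.
CHF trades forward at +1.40865% vs spot over the period.
Annualise by dividing by T: 0.0140865 / 2 = 0.007043 → 0.70%.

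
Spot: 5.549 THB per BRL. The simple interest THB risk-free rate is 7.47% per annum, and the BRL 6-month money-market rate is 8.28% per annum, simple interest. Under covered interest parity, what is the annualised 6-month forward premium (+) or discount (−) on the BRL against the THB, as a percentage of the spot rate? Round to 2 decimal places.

-0.78%

T = 6/12 years.
CIP forward (THB per BRL) = 5.549 × 1.037350/1.041400 = 5.527420.
(F − S)/S ÷ T = (5.527420 − 5.549)/5.549/(6/12) = -0.007778 → -0.78%.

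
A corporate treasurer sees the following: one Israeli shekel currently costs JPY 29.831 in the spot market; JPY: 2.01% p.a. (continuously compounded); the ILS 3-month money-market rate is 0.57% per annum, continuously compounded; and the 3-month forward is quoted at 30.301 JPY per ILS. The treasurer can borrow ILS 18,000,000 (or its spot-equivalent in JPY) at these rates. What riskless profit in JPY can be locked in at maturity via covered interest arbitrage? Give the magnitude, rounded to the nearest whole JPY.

T = 3/12 years.
Invest the ILS and cover forward: 18,000,000 × 1.00142601579 × 30.301 = JPY 546,195,774.68.
Convert at spot and invest in JPY: 18,000,000 × 29.831 × 1.00503764649 = JPY 539,663,004.58.
The quoted forward overvalues ILS, so borrow JPY, buy ILS at spot, deposit the ILS at 0.57%, and sell the proceeds forward at 30.301.
Arbitrage profit = |546,195,774.68 − 539,663,004.58| = JPY 6,532,770.

JPY 6,532,770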